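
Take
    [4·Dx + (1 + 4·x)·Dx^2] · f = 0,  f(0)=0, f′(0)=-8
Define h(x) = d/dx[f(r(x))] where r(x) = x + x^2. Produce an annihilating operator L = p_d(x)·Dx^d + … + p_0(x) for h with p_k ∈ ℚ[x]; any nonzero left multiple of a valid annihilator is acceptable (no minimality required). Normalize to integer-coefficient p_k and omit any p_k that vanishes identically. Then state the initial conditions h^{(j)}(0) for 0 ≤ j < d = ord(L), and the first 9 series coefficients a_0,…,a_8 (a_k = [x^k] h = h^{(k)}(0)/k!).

L = 2 + (1 + 2·x)·Dx  (order 1).
h: a_k = -8, 16, -32, 64, -128, 256, -512, 1024, -2048, …
ICs: h(0) = -8.

f: a_k = 0, -8, 16, -128/3, 128, -2048/5, 4096/3, -32768/7, 16384, …
L₀ from L_f via x↦r, Dx↦r'^{-1}Dx.
Derive L from L₀ (diff closure).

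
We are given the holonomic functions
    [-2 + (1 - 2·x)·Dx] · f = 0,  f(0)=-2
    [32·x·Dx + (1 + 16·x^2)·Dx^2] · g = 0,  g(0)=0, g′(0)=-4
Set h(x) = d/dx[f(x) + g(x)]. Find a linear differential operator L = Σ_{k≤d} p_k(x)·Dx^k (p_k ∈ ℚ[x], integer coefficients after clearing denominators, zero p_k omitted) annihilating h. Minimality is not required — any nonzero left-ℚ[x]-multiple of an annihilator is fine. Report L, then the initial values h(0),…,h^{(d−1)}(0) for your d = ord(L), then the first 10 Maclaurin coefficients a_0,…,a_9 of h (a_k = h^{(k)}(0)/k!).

f: a_k = -2, -4, -8, -16, -32, -64, -128, -256, -512, -1024, …
g: a_k = 0, -4, 0, 64/3, 0, -1024/5, 0, 16384/7, 0, -262144/9, …
f+g: L₀ = lclm(L_f,L_g), ord ≤ 1+2.
h₀' ⇒ L via d/dx closure of L₀.
L = (-32 + 256·x + 1536·x^2) + (14 - 32·x - 160·x^2 + 1536·x^3)·Dx + (-1 - 6·x - 96·x^3 + 256·x^4)·Dx^2  (order 2).
h: a_k = -8, -16, 16, -128, -1344, -768, 14592, -4096, -271360, -20480, …
ICs: h(0) = -8, h′(0) = -16.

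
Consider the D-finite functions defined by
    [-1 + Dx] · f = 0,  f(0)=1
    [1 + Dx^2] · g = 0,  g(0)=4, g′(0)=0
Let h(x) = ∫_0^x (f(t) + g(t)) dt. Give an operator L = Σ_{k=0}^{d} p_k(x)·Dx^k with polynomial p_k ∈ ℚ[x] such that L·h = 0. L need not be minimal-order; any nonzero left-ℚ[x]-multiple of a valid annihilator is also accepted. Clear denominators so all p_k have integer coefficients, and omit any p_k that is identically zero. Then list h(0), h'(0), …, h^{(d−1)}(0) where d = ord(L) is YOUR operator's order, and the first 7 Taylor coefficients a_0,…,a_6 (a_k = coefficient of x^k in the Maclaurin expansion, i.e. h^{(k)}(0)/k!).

L = -Dx + Dx^2 - Dx^3 + Dx^4  (order 4).
h: a_k = 0, 5, 1/2, -1/2, 1/24, 1/24, 1/720, …
ICs: h(0) = 0, h′(0) = 5, h′′(0) = 1, h′′′(0) = -3.

f: a_k = 1, 1, 1/2, 1/6, 1/24, 1/120, 1/720, …
g: a_k = 4, 0, -2, 0, 1/6, 0, -1/180, …
Sum ⇒ L₀ = lclm(L_f,L_g) in ℚ(x)⟨Dx⟩.
∫: right-multiply L₀ by Dx.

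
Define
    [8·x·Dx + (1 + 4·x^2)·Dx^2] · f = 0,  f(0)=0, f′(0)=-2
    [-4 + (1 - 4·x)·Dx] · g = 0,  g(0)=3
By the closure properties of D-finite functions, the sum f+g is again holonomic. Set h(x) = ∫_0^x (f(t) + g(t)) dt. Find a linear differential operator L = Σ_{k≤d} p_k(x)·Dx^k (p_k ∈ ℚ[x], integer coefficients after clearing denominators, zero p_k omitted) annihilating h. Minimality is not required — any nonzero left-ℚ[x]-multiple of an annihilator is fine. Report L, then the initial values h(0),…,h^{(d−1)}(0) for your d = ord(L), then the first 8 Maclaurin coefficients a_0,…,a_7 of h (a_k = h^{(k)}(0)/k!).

L = (8 - 128·x - 96·x^2)·Dx^2 + (-13 + 8·x - 100·x^2 - 96·x^3)·Dx^3 + (1 - 3·x - 12·x^3 - 16·x^4)·Dx^4  (order 4).
h: a_k = 0, 3, 5, 16, 146/3, 768/5, 7664/15, 12288/7, …
ICs: h(0) = 0, h′(0) = 3, h′′(0) = 10, h′′′(0) = 96.

f: a_k = 0, -2, 0, 8/3, 0, -32/5, 0, 128/7, …
g: a_k = 3, 12, 48, 192, 768, 3072, 12288, 49152, …
h₀=f+g: left-lcm gives L₀, ord ≤ 3.
∫: right-multiply L₀ by Dx.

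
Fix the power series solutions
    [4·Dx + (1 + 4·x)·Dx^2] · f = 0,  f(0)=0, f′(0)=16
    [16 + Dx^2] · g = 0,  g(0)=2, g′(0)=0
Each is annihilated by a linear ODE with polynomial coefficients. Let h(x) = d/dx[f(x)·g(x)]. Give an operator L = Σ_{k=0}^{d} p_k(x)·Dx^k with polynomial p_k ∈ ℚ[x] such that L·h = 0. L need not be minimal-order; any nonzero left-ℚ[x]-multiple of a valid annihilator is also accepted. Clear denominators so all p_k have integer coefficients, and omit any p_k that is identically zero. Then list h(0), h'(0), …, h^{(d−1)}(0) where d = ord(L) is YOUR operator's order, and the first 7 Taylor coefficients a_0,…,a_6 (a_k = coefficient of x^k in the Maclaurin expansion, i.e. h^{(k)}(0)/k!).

L = (-6400 - 45056·x - 172032·x^2 + 196608·x^3 + 2818048·x^4 + 6291456·x^5 + 4194304·x^6) + (-1536 - 8192·x + 20480·x^2 + 245760·x^3 + 655360·x^4 + 524288·x^5)·Dx + (-448 - 2816·x - 3584·x^2 + 73728·x^3 + 401408·x^4 + 786432·x^5 + 524288·x^6)·Dx^2 + (-96 - 512·x + 1280·x^2 + 15360·x^3 + 40960·x^4 + 32768·x^5)·Dx^3 + (-3 + 448·x^2 + 3840·x^3 + 14080·x^4 + 24576·x^5 + 16384·x^6)·Dx^4  (order 4).
h: a_k = 32, -128, -256, 0, 3072, -12288, 253952/5, …
ICs: h(0) = 32, h′(0) = -128, h′′(0) = -512, h′′′(0) = 0.

f: a_k = 0, 16, -32, 256/3, -256, 4096/5, -8192/3, …
g: a_k = 2, 0, -16, 0, 64/3, 0, -512/45, …
Product ⇒ symmetric product L₀, ord ≤ 4.
Differentiate: ansatz ord ≤ ord L₀ ⇒ L.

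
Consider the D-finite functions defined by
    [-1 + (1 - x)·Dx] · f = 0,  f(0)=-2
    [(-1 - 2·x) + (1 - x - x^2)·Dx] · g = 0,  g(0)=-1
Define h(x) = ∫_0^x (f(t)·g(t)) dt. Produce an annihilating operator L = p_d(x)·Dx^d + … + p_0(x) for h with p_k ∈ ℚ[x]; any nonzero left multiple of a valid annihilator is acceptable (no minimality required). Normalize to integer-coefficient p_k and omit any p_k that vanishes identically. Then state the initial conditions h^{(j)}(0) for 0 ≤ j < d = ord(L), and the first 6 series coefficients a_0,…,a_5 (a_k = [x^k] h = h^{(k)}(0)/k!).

f: a_k = -2, -2, -2, -2, -2, -2, …
g: a_k = -1, -1, -2, -3, -5, -8, …
h₀=f·g: eliminate ⇒ L₀, order ≤ 1·1.
Integrate: L := L₀·Dx.
L = (-2 + 3·x^2)·Dx + (1 - 2·x + x^3)·Dx^2  (order 2).
h: a_k = 0, 2, 2, 8/3, 7/2, 24/5, …
ICs: h(0) = 0, h′(0) = 2.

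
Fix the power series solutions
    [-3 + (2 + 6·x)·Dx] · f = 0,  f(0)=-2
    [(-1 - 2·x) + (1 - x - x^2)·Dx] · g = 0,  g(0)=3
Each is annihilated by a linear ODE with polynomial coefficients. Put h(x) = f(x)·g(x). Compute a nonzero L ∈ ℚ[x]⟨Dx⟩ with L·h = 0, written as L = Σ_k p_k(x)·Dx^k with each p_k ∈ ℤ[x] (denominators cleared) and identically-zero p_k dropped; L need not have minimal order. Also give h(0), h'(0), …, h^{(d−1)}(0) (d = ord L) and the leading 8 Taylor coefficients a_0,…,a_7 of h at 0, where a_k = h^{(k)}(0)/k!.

f: a_k = -2, -3, 9/4, -27/8, 405/64, -1701/128, 15309/512, -72171/1024, …
g: a_k = 3, 3, 6, 9, 15, 24, 39, 63, …
h₀=f·g: eliminate ⇒ L₀, order ≤ 1·1.
L = (5 + 7·x + 9·x^2) + (-2 - 4·x + 8·x^2 + 6·x^3)·Dx  (order 1).
h: a_k = -6, -15, -57/4, -315/8, -2217/64, -14577/128, -30117/512, -393363/1024, …
ICs: h(0) = -6.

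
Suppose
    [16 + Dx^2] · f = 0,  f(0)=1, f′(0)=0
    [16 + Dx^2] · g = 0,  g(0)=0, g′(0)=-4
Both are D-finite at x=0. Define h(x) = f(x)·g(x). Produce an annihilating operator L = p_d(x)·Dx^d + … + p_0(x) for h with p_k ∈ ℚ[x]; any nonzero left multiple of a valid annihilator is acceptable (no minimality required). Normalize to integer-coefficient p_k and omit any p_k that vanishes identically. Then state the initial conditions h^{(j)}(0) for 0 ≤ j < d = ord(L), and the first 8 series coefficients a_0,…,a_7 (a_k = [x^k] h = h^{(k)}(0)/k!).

f: a_k = 1, 0, -8, 0, 32/3, 0, -256/45, 0, …
g: a_k = 0, -4, 0, 32/3, 0, -128/15, 0, 1024/315, …
L₀ := L_f ⊗_s L_g (sym. prod.), ord ≤ 4.
L = 64·Dx + Dx^3  (order 3).
h: a_k = 0, -4, 0, 128/3, 0, -2048/15, 0, 65536/315, …
ICs: h(0) = 0, h′(0) = -4, h′′(0) = 0.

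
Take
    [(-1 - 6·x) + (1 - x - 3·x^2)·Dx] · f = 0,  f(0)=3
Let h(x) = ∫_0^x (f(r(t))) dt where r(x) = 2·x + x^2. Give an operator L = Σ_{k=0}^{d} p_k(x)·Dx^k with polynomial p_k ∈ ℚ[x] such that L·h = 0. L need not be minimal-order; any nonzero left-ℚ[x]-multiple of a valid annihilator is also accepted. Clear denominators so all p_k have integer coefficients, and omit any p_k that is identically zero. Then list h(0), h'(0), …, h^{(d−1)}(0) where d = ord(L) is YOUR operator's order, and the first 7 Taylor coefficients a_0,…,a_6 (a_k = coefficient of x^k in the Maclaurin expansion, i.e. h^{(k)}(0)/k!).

f: a_k = 3, 3, 12, 21, 57, 120, 291, …
Substitute x→r, Dx→(1/r')Dx; clear ⇒ L₀.
∫: right-multiply L₀ by Dx.
L = (2 + 26·x + 36·x^2 + 12·x^3)·Dx + (-1 + 2·x + 13·x^2 + 12·x^3 + 3·x^4)·Dx^2  (order 2).
h: a_k = 0, 3, 3, 17, 54, 1176/5, 965, …
ICs: h(0) = 0, h′(0) = 3.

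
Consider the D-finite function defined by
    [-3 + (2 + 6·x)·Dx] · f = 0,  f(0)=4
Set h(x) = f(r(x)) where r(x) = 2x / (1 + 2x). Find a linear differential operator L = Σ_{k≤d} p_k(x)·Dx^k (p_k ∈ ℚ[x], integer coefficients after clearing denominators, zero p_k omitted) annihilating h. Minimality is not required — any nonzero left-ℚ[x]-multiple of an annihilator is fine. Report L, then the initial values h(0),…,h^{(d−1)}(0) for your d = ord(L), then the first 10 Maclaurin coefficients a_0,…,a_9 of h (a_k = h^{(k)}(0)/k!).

L = -3 + (1 + 10·x + 16·x^2)·Dx  (order 1).
h: a_k = 4, 12, -42, 174, -1677/2, 9069/2, -106305/4, 658335/4, -33903165/32, 224519505/32, …
ICs: h(0) = 4.

f: a_k = 4, 6, -9/2, 27/4, -405/32, 1701/64, -15309/256, 72171/512, -2814669/8192, 14073345/16384, …
h₀=f(r): pull back L_f along r ⇒ L₀.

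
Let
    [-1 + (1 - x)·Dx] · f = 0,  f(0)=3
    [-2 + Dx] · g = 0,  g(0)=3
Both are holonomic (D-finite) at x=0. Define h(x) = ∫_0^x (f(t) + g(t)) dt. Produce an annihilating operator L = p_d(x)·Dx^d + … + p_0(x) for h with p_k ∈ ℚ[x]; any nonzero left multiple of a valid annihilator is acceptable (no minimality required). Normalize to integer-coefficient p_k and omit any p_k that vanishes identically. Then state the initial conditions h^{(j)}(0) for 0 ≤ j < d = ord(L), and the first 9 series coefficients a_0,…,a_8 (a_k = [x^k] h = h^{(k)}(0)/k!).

L = -4·x·Dx + (-2 + 8·x - 4·x^2)·Dx^2 + (1 - 3·x + 2·x^2)·Dx^3  (order 3).
h: a_k = 0, 6, 9/2, 3, 7/4, 1, 19/30, 7/15, 323/840, …
ICs: h(0) = 0, h′(0) = 6, h′′(0) = 9.

f: a_k = 3, 3, 3, 3, 3, 3, 3, 3, 3, …
g: a_k = 3, 6, 6, 4, 2, 4/5, 4/15, 8/105, 2/105, …
L₀ := lclm(L_f,L_g); ord L₀ ≤ 1+1.
∫: right-multiply L₀ by Dx.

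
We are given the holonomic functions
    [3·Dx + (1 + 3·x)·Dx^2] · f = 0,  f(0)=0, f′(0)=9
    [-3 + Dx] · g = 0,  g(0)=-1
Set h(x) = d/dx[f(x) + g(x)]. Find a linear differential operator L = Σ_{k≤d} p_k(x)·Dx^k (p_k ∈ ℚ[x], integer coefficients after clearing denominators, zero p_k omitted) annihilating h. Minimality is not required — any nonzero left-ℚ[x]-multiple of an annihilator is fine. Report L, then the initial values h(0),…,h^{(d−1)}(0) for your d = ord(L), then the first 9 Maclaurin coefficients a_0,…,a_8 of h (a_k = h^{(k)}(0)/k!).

f: a_k = 0, 9, -27/2, 27, -243/4, 729/5, -729/2, 6561/7, -19683/8, …
g: a_k = -1, -3, -9/2, -9/2, -27/8, -81/40, -81/80, -243/560, -729/4480, …
f+g: L₀ = lclm(L_f,L_g), ord ≤ 2+1.
h₀' ⇒ L via d/dx closure of L₀.
L = (-27 - 27·x) + (3 - 18·x - 27·x^2)·Dx + (2 + 9·x + 9·x^2)·Dx^2  (order 2).
h: a_k = 6, -36, 135/2, -513/2, 5751/8, -87723/40, 524637/80, -11023209/560, 264537333/4480, …
ICs: h(0) = 6, h′(0) = -36.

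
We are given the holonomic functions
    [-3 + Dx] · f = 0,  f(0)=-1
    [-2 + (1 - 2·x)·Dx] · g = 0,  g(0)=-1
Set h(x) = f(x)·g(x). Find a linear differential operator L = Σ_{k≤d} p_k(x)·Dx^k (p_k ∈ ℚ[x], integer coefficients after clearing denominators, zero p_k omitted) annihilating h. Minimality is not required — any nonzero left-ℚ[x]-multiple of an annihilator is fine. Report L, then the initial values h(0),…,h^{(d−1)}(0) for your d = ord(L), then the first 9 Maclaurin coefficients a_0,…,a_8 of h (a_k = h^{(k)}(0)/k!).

f: a_k = -1, -3, -9/2, -9/2, -27/8, -81/40, -81/80, -243/560, -729/4480, …
g: a_k = -1, -2, -4, -8, -16, -32, -64, -128, -256, …
Sym-product of L_f,L_g gives L₀ (≤ ord 1).
L = (5 - 6·x) + (-1 + 2·x)·Dx  (order 1).
h: a_k = 1, 5, 29/2, 67/2, 563/8, 5711/40, 4585/16, 321193/560, 5139817/4480, …
ICs: h(0) = 1.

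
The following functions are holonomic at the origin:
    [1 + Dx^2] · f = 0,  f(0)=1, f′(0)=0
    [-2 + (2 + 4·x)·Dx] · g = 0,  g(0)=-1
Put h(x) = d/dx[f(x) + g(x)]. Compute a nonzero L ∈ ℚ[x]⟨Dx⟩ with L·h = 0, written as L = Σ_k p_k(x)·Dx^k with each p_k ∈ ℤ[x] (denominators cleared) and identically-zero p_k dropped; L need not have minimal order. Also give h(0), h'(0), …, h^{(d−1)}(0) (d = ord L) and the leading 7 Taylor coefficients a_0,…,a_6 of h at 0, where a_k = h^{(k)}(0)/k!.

f: a_k = 1, 0, -1/2, 0, 1/24, 0, -1/720, …
g: a_k = -1, -1, 1/2, -1/2, 5/8, -7/8, 21/16, …
Sum ⇒ L₀ = lclm(L_f,L_g) in ℚ(x)⟨Dx⟩.
Derive L from L₀ (diff closure).
L = (-4 - x - x^2) + (-1 - 3·x - 3·x^2 - 2·x^3)·Dx + (-4 - x - x^2)·Dx^2 + (-1 - 3·x - 3·x^2 - 2·x^3)·Dx^3  (order 3).
h: a_k = -1, 0, -3/2, 8/3, -35/8, 118/15, -231/16, …
ICs: h(0) = -1, h′(0) = 0, h′′(0) = -3.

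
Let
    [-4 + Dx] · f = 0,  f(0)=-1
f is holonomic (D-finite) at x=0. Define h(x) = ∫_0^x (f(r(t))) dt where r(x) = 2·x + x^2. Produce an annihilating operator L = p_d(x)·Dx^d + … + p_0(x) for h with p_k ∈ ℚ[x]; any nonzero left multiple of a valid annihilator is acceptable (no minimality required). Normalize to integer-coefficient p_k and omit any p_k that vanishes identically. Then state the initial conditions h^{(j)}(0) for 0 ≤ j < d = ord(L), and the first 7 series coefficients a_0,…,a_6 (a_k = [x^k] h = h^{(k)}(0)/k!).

f: a_k = -1, -4, -8, -32/3, -32/3, -128/15, -256/45, …
Change of var in L_f (x↦r) gives L₀.
h=∫h₀ ⇒ L = L₀·Dx.
L = (-8 - 8·x)·Dx + Dx^2  (order 2).
h: a_k = 0, -1, -4, -12, -88/3, -184/3, -1696/15, …
ICs: h(0) = 0, h′(0) = -1.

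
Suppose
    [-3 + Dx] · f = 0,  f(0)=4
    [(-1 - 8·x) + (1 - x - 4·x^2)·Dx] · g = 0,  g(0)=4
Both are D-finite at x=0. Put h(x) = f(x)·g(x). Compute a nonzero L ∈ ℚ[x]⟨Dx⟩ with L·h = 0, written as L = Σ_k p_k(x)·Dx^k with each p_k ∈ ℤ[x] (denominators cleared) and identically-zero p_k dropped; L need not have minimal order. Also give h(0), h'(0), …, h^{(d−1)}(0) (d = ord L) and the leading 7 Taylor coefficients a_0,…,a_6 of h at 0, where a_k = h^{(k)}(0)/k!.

L = (4 + 5·x - 12·x^2) + (-1 + x + 4·x^2)·Dx  (order 1).
h: a_k = 16, 64, 200, 528, 1382, 17632/5, 45353/5, …
ICs: h(0) = 16.

f: a_k = 4, 12, 18, 18, 27/2, 81/10, 81/20, …
g: a_k = 4, 4, 20, 36, 116, 260, 724, …
h₀=f·g: eliminate ⇒ L₀, order ≤ 1·1.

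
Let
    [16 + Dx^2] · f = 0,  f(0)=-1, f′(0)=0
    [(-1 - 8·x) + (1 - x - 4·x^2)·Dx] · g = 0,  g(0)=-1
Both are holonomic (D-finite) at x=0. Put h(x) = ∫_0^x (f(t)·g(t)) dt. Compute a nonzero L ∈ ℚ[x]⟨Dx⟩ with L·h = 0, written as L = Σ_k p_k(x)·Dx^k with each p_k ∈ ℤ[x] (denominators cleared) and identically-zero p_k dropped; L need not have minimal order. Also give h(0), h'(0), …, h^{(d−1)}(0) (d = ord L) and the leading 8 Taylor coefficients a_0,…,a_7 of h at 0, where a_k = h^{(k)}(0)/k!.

f: a_k = -1, 0, 8, 0, -32/3, 0, 256/45, 0, …
g: a_k = -1, -1, -5, -9, -29, -65, -181, -441, …
h₀=f·g: eliminate ⇒ L₀, order ≤ 2·1.
h=∫h₀ ⇒ L = L₀·Dx.
L = (-8 + 16·x + 64·x^2)·Dx + (2 + 16·x)·Dx^2 + (-1 + x + 4·x^2)·Dx^3  (order 3).
h: a_k = 0, 1, 1/2, -1, 1/4, -1/15, 11/18, -151/315, …
ICs: h(0) = 0, h′(0) = 1, h′′(0) = 1.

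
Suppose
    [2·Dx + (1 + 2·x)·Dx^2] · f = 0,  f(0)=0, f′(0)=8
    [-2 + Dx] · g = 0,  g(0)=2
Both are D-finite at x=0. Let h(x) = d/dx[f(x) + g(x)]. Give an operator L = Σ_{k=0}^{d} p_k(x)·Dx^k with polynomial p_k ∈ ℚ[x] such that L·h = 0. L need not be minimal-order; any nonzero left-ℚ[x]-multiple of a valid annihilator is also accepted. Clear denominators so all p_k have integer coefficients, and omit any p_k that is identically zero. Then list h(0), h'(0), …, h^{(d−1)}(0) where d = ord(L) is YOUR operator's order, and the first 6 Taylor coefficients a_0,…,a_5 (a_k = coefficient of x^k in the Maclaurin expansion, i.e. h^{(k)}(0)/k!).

L = (-6 - 4·x) + (1 - 4·x - 4·x^2)·Dx + (1 + 3·x + 2·x^2)·Dx^2  (order 2).
h: a_k = 12, -8, 40, -176/3, 392/3, -3824/15, …
ICs: h(0) = 12, h′(0) = -8.

f: a_k = 0, 8, -8, 32/3, -16, 128/5, …
g: a_k = 2, 4, 4, 8/3, 4/3, 8/15, …
Weyl lclm of L_f,L_g ⇒ L₀ (ord ≤ 3).
Derive L from L₀ (diff closure).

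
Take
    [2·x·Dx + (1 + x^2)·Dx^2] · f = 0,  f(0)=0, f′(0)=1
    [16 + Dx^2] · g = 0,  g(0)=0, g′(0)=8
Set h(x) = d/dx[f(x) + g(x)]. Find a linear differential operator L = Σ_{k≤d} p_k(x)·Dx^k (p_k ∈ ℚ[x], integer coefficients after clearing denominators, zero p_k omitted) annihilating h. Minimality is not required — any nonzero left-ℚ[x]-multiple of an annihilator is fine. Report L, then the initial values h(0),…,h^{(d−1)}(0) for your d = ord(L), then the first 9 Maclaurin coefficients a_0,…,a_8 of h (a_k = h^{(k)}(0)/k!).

L = (64·x + 704·x^3 + 256·x^5) + (112 + 416·x^2 + 432·x^4 + 128·x^6)·Dx + (4·x + 44·x^3 + 16·x^5)·Dx^2 + (7 + 26·x^2 + 27·x^4 + 8·x^6)·Dx^3  (order 3).
h: a_k = 9, 0, -65, 0, 259/3, 0, -2093/45, 0, 4411/315, …
ICs: h(0) = 9, h′(0) = 0, h′′(0) = -130.

f: a_k = 0, 1, 0, -1/3, 0, 1/5, 0, -1/7, 0, …
g: a_k = 0, 8, 0, -64/3, 0, 256/15, 0, -2048/315, 0, …
Sum ⇒ L₀ = lclm(L_f,L_g) in ℚ(x)⟨Dx⟩.
Derive L from L₀ (diff closure).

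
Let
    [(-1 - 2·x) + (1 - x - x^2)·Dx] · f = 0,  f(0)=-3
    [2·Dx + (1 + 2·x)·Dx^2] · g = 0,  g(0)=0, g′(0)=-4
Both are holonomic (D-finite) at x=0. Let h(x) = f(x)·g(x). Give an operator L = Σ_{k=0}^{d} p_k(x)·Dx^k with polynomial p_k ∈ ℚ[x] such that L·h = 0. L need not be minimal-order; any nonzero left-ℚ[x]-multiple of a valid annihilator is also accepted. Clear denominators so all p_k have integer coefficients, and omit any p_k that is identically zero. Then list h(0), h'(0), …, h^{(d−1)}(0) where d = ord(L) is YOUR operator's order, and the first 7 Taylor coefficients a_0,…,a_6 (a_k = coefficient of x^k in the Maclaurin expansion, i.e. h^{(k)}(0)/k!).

f: a_k = -3, -3, -6, -9, -15, -24, -39, …
g: a_k = 0, -4, 4, -16/3, 8, -64/5, 64/3, …
Product ⇒ symmetric product L₀, ord ≤ 2.
L = (4 + 8·x) + (10·x + 10·x^2)·Dx + (-1 - x + 3·x^2 + 2·x^3)·Dx^2  (order 2).
h: a_k = 0, 12, 0, 28, 4, 352/5, 52/5, …
ICs: h(0) = 0, h′(0) = 12.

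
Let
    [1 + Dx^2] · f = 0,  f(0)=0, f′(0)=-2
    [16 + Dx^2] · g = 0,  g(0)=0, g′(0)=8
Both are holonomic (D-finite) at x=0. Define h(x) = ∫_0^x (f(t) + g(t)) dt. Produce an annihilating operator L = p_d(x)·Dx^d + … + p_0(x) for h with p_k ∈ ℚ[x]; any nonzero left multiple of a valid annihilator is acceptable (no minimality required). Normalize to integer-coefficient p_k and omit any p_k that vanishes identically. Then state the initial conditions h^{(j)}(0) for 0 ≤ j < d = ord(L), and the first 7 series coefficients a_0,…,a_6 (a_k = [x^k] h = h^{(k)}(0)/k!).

f: a_k = 0, -2, 0, 1/3, 0, -1/60, 0, …
g: a_k = 0, 8, 0, -64/3, 0, 256/15, 0, …
Sum ⇒ L₀ = lclm(L_f,L_g) in ℚ(x)⟨Dx⟩.
Integrate: L := L₀·Dx.
L = 16·Dx + 17·Dx^3 + Dx^5  (order 5).
h: a_k = 0, 0, 3, 0, -21/4, 0, 341/120, …
ICs: h(0) = 0, h′(0) = 0, h′′(0) = 6, h′′′(0) = 0, h′′′′(0) = -126.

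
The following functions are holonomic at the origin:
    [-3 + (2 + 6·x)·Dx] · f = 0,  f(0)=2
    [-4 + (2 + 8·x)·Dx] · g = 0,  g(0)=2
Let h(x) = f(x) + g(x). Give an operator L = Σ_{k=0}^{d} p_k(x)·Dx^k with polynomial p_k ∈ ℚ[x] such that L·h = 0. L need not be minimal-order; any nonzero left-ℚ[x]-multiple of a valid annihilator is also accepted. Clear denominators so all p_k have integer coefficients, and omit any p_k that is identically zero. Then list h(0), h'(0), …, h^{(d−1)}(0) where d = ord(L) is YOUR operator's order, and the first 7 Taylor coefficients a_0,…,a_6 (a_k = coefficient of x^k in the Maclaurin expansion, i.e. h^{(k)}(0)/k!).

f: a_k = 2, 3, -9/4, 27/8, -405/64, 1701/128, -15309/512, …
g: a_k = 2, 4, -4, 8, -20, 56, -168, …
Sum ⇒ L₀ = lclm(L_f,L_g) in ℚ(x)⟨Dx⟩.
L = -6 + (7 + 24·x)·Dx + (2 + 14·x + 24·x^2)·Dx^2  (order 2).
h: a_k = 4, 7, -25/4, 91/8, -1685/64, 8869/128, -101325/512, …
ICs: h(0) = 4, h′(0) = 7.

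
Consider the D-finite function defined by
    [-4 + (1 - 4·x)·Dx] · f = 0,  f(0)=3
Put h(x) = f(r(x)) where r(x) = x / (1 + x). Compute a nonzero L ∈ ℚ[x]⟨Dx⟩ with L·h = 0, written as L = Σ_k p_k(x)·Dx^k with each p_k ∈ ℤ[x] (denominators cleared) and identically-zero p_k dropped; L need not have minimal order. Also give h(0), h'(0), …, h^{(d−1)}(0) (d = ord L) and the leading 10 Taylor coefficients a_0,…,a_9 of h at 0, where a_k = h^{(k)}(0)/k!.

L = 4 + (-1 + 2·x + 3·x^2)·Dx  (order 1).
h: a_k = 3, 12, 36, 108, 324, 972, 2916, 8748, 26244, 78732, …
ICs: h(0) = 3.

f: a_k = 3, 12, 48, 192, 768, 3072, 12288, 49152, 196608, 786432, …
h₀=f(r): pull back L_f along r ⇒ L₀.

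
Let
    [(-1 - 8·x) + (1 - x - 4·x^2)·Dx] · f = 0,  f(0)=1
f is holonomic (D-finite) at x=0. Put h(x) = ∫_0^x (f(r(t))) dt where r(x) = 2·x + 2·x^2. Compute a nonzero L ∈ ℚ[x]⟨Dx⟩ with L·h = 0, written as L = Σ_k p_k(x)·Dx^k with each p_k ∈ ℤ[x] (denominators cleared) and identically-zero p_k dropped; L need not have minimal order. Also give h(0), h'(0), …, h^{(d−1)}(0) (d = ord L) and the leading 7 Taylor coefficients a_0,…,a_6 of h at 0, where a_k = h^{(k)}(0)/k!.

f: a_k = 1, 1, 5, 9, 29, 65, 181, …
Substitute x→r, Dx→(1/r')Dx; clear ⇒ L₀.
h=∫₀ˣh₀: take L = L₀·Dx.
L = (2 + 36·x + 96·x^2 + 64·x^3)·Dx + (-1 + 2·x + 18·x^2 + 32·x^3 + 16·x^4)·Dx^2  (order 2).
h: a_k = 0, 1, 1, 22/3, 28, 140, 692, …
ICs: h(0) = 0, h′(0) = 1.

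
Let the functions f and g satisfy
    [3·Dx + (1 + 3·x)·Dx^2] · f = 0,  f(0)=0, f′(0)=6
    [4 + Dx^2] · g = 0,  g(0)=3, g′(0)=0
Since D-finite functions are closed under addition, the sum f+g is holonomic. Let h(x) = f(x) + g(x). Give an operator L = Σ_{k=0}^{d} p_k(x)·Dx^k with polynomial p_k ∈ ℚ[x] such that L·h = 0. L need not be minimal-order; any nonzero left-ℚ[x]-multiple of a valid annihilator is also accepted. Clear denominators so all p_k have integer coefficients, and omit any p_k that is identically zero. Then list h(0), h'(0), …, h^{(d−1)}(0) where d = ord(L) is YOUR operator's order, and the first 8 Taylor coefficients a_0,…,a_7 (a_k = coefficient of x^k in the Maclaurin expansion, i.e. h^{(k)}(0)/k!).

L = (348 + 144·x + 216·x^2)·Dx + (44 + 180·x + 216·x^2 + 216·x^3)·Dx^2 + (87 + 36·x + 54·x^2)·Dx^3 + (11 + 45·x + 54·x^2 + 54·x^3)·Dx^4  (order 4).
h: a_k = 3, 6, -15, 18, -77/2, 486/5, -3649/15, 4374/7, …
ICs: h(0) = 3, h′(0) = 6, h′′(0) = -30, h′′′(0) = 108.

f: a_k = 0, 6, -9, 18, -81/2, 486/5, -243, 4374/7, …
g: a_k = 3, 0, -6, 0, 2, 0, -4/15, 0, …
Sum ⇒ L₀ = lclm(L_f,L_g) in ℚ(x)⟨Dx⟩.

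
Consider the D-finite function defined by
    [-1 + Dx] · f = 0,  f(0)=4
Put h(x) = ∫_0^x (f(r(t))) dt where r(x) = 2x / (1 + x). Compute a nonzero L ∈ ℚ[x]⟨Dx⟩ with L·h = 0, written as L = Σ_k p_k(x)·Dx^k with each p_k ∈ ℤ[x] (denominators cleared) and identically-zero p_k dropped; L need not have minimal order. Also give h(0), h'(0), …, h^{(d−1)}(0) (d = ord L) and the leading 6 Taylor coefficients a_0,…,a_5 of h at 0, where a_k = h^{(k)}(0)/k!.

L = -2·Dx + (1 + 2·x + x^2)·Dx^2  (order 2).
h: a_k = 0, 4, 4, 0, -2/3, 8/15, …
ICs: h(0) = 0, h′(0) = 4.

f: a_k = 4, 4, 2, 2/3, 1/6, 1/30, …
Substitute x→r, Dx→(1/r')Dx; clear ⇒ L₀.
h=∫h₀ ⇒ L = L₀·Dx.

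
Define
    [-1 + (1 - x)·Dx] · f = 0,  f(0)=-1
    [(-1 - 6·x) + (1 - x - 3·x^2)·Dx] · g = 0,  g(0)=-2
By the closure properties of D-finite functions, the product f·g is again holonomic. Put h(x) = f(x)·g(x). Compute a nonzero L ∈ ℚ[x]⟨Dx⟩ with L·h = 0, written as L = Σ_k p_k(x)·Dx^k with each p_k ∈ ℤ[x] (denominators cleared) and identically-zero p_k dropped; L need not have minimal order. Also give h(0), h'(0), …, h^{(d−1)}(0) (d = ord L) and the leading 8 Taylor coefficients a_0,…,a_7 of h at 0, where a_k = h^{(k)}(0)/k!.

L = (-2 - 4·x + 9·x^2) + (1 - 2·x - 2·x^2 + 3·x^3)·Dx  (order 1).
h: a_k = 2, 4, 12, 26, 64, 144, 338, 772, …
ICs: h(0) = 2.

f: a_k = -1, -1, -1, -1, -1, -1, -1, -1, …
g: a_k = -2, -2, -8, -14, -38, -80, -194, -434, …
Product ⇒ symmetric product L₀, ord ≤ 1.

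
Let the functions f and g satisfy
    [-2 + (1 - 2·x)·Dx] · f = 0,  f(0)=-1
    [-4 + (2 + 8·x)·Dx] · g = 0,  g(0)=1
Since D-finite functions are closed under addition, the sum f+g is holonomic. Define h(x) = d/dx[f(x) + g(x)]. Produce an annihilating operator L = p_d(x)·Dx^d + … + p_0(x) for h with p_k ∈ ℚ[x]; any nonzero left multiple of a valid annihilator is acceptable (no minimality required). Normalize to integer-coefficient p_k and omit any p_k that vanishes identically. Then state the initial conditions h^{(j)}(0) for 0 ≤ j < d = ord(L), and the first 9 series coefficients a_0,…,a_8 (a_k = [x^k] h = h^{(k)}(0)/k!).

f: a_k = -1, -2, -4, -8, -16, -32, -64, -128, -256, …
g: a_k = 1, 2, -2, 4, -10, 28, -84, 264, -858, …
Sum ⇒ L₀ = lclm(L_f,L_g) in ℚ(x)⟨Dx⟩.
Differentiate: ansatz ord ≤ ord L₀ ⇒ L.
L = (-16 - 16·x) + (-2 - 40·x - 56·x^2)·Dx + (1 + 4·x - 4·x^2 - 16·x^3)·Dx^2  (order 2).
h: a_k = 0, -12, -12, -104, -20, -888, 952, -8912, 21132, …
ICs: h(0) = 0, h′(0) = -12.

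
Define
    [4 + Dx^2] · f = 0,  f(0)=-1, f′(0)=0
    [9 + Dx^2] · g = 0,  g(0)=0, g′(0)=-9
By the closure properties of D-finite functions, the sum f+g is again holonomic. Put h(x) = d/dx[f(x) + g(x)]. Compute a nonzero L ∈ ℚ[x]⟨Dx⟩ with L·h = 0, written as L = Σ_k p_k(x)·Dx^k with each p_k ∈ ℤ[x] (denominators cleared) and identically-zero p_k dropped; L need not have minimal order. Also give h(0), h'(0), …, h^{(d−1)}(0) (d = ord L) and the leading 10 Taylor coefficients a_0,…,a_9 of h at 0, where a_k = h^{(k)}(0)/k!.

L = 36 + 13·Dx^2 + Dx^4  (order 4).
h: a_k = -9, 4, 81/2, -8/3, -243/8, 8/15, 729/80, -16/315, -6561/4480, 8/2835, …
ICs: h(0) = -9, h′(0) = 4, h′′(0) = 81, h′′′(0) = -16.

f: a_k = -1, 0, 2, 0, -2/3, 0, 4/45, 0, -2/315, 0, …
g: a_k = 0, -9, 0, 27/2, 0, -243/40, 0, 729/560, 0, -729/4480, …
Weyl lclm of L_f,L_g ⇒ L₀ (ord ≤ 4).
Derive L from L₀ (diff closure).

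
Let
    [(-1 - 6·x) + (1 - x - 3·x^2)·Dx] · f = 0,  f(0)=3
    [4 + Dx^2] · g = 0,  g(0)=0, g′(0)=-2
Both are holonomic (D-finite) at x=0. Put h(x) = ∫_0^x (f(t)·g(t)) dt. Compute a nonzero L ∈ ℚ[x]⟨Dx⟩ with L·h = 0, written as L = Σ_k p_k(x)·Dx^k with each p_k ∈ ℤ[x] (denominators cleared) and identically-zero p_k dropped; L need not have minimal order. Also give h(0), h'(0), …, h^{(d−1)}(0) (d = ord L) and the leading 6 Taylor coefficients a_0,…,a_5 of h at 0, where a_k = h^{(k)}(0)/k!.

f: a_k = 3, 3, 12, 21, 57, 120, …
g: a_k = 0, -2, 0, 4/3, 0, -4/15, …
f·g: L₀ = L_f ⊗_s L_g, ord ≤ 1·2.
Integrate: L := L₀·Dx.
L = (2 + 4·x + 12·x^2)·Dx + (2 + 12·x)·Dx^2 + (-1 + x + 3·x^2)·Dx^3  (order 3).
h: a_k = 0, 0, -3, -2, -5, -38/5, …
ICs: h(0) = 0, h′(0) = 0, h′′(0) = -6.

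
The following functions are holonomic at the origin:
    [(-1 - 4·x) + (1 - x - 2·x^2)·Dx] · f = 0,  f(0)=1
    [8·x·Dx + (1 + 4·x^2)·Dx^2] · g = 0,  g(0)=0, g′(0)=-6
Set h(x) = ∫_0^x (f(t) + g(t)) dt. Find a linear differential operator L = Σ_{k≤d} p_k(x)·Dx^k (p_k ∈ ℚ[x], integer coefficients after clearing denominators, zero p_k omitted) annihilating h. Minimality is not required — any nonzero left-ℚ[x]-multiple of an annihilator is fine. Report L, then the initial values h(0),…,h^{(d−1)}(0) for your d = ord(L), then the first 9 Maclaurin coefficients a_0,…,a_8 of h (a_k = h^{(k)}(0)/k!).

f: a_k = 1, 1, 3, 5, 11, 21, 43, 85, 171, …
g: a_k = 0, -6, 0, 8, 0, -96/5, 0, 384/7, 0, …
f+g: L₀ = lclm(L_f,L_g), ord ≤ 1+2.
∫: right-multiply L₀ by Dx.
L = (-24 + 96·x + 864·x^2 + 1536·x^3 + 3264·x^4 + 768·x^6)·Dx^2 + (19 + 80·x + 100·x^2 + 544·x^3 + 1424·x^4 + 2368·x^5 + 192·x^6 + 768·x^7)·Dx^3 + (-3 - 7·x - 32·x^2 + 28·x^3 - 24·x^4 + 240·x^5 + 256·x^6 + 64·x^7 + 128·x^8)·Dx^4  (order 4).
h: a_k = 0, 1, -5/2, 1, 13/4, 11/5, 3/10, 43/7, 979/56, …
ICs: h(0) = 0, h′(0) = 1, h′′(0) = -5, h′′′(0) = 6.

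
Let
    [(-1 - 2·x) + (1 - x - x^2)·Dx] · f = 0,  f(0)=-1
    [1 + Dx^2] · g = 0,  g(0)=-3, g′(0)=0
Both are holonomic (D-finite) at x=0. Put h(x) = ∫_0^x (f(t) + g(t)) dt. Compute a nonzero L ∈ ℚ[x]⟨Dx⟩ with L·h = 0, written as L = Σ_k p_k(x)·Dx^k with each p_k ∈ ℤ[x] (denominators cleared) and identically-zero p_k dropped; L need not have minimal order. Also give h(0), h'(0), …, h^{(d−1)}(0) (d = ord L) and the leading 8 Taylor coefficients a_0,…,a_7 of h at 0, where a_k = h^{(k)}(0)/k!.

f: a_k = -1, -1, -2, -3, -5, -8, -13, -21, …
g: a_k = -3, 0, 3/2, 0, -1/8, 0, 1/240, 0, …
Weyl lclm of L_f,L_g ⇒ L₀ (ord ≤ 3).
h=∫₀ˣh₀: take L = L₀·Dx.
L = (19 + 48·x + 31·x^2 + 24·x^3 + 5·x^4 + 2·x^5)·Dx + (-5 + x + 4·x^2 + 7·x^3 + 6·x^4 + 3·x^5 + x^6)·Dx^2 + (19 + 48·x + 31·x^2 + 24·x^3 + 5·x^4 + 2·x^5)·Dx^3 + (-5 + x + 4·x^2 + 7·x^3 + 6·x^4 + 3·x^5 + x^6)·Dx^4  (order 4).
h: a_k = 0, -4, -1/2, -1/6, -3/4, -41/40, -4/3, -3119/1680, …
ICs: h(0) = 0, h′(0) = -4, h′′(0) = -1, h′′′(0) = -1.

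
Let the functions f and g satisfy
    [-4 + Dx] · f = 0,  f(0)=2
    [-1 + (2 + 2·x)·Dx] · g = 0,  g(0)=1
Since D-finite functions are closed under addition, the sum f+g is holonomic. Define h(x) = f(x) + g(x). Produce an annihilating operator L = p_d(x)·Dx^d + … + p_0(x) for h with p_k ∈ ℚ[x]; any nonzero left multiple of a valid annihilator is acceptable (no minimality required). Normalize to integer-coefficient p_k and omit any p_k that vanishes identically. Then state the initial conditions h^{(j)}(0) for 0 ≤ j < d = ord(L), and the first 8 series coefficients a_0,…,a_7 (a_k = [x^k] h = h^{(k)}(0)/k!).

L = (36 + 32·x) + (-65 - 128·x - 64·x^2)·Dx + (14 + 30·x + 16·x^2)·Dx^2  (order 2).
h: a_k = 3, 17/2, 127/8, 1027/48, 8177/384, 65641/3840, 523343/46080, 4204699/645120, …
ICs: h(0) = 3, h′(0) = 17/2.

f: a_k = 2, 8, 16, 64/3, 64/3, 256/15, 512/45, 2048/315, …
g: a_k = 1, 1/2, -1/8, 1/16, -5/128, 7/256, -21/1024, 33/2048, …
L₀ := lclm(L_f,L_g); ord L₀ ≤ 1+1.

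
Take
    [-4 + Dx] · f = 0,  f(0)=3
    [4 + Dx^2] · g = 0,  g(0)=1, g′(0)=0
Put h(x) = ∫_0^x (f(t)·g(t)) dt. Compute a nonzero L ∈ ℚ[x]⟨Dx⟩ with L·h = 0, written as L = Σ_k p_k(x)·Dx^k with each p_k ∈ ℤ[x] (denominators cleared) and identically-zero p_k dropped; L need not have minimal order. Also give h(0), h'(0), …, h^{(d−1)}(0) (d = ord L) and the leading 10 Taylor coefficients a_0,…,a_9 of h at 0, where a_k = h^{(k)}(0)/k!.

L = 20·Dx - 8·Dx^2 + Dx^3  (order 3).
h: a_k = 0, 3, 6, 6, 2, -14/5, -76/15, -156/35, -278/105, -1054/945, …
ICs: h(0) = 0, h′(0) = 3, h′′(0) = 12.

f: a_k = 3, 12, 24, 32, 32, 128/5, 256/15, 1024/105, 512/105, 2048/945, …
g: a_k = 1, 0, -2, 0, 2/3, 0, -4/45, 0, 2/315, 0, …
f·g: L₀ = L_f ⊗_s L_g, ord ≤ 1·2.
h=∫₀ˣh₀: take L = L₀·Dx.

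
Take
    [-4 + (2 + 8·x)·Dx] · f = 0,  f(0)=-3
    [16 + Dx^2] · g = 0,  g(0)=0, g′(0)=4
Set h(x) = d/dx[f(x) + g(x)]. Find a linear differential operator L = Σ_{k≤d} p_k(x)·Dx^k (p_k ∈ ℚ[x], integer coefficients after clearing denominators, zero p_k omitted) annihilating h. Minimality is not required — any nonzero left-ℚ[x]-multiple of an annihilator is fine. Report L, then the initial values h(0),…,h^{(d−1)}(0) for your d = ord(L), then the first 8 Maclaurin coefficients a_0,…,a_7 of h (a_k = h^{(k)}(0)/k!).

L = (-608 - 1024·x - 2048·x^2) + (-112 - 960·x - 3072·x^2 - 4096·x^3)·Dx + (-38 - 64·x - 128·x^2)·Dx^2 + (-7 - 60·x - 192·x^2 - 256·x^3)·Dx^3  (order 3).
h: a_k = -2, 12, -68, 120, -1132/3, 1512, -250504/45, 20592, …
ICs: h(0) = -2, h′(0) = 12, h′′(0) = -136.

f: a_k = -3, -6, 6, -12, 30, -84, 252, -792, …
g: a_k = 0, 4, 0, -32/3, 0, 128/15, 0, -1024/315, …
Sum ⇒ L₀ = lclm(L_f,L_g) in ℚ(x)⟨Dx⟩.
h=h₀': d/dx-closure on L₀ ⇒ L.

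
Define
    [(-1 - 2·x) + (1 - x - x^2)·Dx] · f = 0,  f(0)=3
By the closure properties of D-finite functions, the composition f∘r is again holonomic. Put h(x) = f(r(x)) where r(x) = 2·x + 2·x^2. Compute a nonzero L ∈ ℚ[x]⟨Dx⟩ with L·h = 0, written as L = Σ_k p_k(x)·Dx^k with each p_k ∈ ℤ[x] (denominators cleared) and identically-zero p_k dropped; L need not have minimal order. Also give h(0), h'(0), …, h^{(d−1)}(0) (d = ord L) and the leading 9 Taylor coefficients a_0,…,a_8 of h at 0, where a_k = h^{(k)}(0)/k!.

f: a_k = 3, 3, 6, 9, 15, 24, 39, 63, 102, …
h₀=f(r): pull back L_f along r ⇒ L₀.
L = (2 + 12·x + 24·x^2 + 16·x^3) + (-1 + 2·x + 6·x^2 + 8·x^3 + 4·x^4)·Dx  (order 1).
h: a_k = 3, 6, 30, 120, 480, 1944, 7848, 31680, 127920, …
ICs: h(0) = 3.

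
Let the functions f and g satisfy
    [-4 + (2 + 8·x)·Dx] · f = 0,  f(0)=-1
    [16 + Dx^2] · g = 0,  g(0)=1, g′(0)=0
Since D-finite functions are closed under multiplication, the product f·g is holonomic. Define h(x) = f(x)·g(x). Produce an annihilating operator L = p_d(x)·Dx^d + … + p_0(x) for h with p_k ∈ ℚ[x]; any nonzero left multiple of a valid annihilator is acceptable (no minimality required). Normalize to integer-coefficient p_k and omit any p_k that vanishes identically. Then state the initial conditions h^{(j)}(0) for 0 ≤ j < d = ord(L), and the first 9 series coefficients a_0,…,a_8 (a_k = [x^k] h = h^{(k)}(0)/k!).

f: a_k = -1, -2, 2, -4, 10, -28, 84, -264, 858, …
g: a_k = 1, 0, -8, 0, 32/3, 0, -256/45, 0, 512/315, …
Sym-product of L_f,L_g gives L₀ (≤ ord 2).
L = (28 + 128·x + 256·x^2) + (-4 - 16·x)·Dx + (1 + 8·x + 16·x^2)·Dx^2  (order 2).
h: a_k = -1, -2, 10, 12, -50/3, -52/3, 1396/45, -3208/45, 88094/315, …
ICs: h(0) = -1, h′(0) = -2.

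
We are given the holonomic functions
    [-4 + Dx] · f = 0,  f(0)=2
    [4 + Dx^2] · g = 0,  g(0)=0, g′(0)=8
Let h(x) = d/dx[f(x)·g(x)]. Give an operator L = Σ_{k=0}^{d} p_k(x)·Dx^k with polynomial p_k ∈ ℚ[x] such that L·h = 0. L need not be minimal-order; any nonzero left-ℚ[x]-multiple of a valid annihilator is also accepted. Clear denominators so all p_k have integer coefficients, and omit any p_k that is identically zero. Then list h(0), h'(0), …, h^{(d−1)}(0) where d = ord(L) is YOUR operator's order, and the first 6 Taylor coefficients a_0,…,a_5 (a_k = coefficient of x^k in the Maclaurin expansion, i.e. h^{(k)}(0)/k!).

L = 20 - 8·Dx + Dx^2  (order 2).
h: a_k = 16, 128, 352, 512, 1312/3, 2816/15, …
ICs: h(0) = 16, h′(0) = 128.

f: a_k = 2, 8, 16, 64/3, 64/3, 256/15, …
g: a_k = 0, 8, 0, -16/3, 0, 16/15, …
L₀ := L_f ⊗_s L_g (sym. prod.), ord ≤ 2.
Differentiate: ansatz ord ≤ ord L₀ ⇒ L.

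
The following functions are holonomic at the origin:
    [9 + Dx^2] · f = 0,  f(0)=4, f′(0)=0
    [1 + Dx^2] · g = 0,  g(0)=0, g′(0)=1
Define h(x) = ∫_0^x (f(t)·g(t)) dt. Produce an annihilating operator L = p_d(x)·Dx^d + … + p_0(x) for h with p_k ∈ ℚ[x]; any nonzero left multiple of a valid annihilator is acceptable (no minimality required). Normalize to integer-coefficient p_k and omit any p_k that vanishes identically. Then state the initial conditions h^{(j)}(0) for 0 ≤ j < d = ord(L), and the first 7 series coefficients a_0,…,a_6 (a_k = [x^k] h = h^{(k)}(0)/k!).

L = 64·Dx + 20·Dx^3 + Dx^5  (order 5).
h: a_k = 0, 0, 2, 0, -14/3, 0, 124/45, …
ICs: h(0) = 0, h′(0) = 0, h′′(0) = 4, h′′′(0) = 0, h′′′′(0) = -112.

f: a_k = 4, 0, -18, 0, 27/2, 0, -81/20, …
g: a_k = 0, 1, 0, -1/6, 0, 1/120, 0, …
h₀=f·g: eliminate ⇒ L₀, order ≤ 2·2.
∫: right-multiply L₀ by Dx.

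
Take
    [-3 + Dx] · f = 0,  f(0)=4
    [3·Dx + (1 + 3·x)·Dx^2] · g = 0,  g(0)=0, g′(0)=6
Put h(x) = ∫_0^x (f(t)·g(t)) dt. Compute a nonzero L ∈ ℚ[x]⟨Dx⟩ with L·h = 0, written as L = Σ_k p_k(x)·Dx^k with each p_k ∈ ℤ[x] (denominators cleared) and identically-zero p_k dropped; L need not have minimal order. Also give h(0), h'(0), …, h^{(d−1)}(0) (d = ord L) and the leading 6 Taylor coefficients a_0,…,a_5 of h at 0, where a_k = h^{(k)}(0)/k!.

f: a_k = 4, 12, 18, 18, 27/2, 81/10, …
g: a_k = 0, 6, -9, 18, -81/2, 486/5, …
f·g: L₀ = L_f ⊗_s L_g, ord ≤ 1·2.
Integrate: L := L₀·Dx.
L = 27·x·Dx + (-3 - 18·x)·Dx^2 + (1 + 3·x)·Dx^3  (order 3).
h: a_k = 0, 0, 12, 12, 18, 0, …
ICs: h(0) = 0, h′(0) = 0, h′′(0) = 24.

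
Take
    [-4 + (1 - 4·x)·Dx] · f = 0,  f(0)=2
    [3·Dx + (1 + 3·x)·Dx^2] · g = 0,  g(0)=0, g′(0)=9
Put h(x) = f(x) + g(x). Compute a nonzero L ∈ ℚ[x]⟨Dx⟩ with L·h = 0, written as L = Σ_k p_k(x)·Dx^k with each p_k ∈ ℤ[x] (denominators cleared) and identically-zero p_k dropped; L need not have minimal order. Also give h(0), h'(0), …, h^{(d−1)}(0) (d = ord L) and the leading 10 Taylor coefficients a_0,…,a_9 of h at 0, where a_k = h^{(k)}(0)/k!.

f: a_k = 2, 8, 32, 128, 512, 2048, 8192, 32768, 131072, 524288, …
g: a_k = 0, 9, -27/2, 27, -243/4, 729/5, -729/2, 6561/7, -19683/8, 6561, …
Weyl lclm of L_f,L_g ⇒ L₀ (ord ≤ 3).
L = (432 + 288·x)·Dx + (78 + 720·x + 576·x^2)·Dx^2 + (-11 - x + 144·x^2 + 144·x^3)·Dx^3  (order 3).
h: a_k = 2, 17, 37/2, 155, 1805/4, 10969/5, 15655/2, 235937/7, 1028893/8, 530849, …
ICs: h(0) = 2, h′(0) = 17, h′′(0) = 37.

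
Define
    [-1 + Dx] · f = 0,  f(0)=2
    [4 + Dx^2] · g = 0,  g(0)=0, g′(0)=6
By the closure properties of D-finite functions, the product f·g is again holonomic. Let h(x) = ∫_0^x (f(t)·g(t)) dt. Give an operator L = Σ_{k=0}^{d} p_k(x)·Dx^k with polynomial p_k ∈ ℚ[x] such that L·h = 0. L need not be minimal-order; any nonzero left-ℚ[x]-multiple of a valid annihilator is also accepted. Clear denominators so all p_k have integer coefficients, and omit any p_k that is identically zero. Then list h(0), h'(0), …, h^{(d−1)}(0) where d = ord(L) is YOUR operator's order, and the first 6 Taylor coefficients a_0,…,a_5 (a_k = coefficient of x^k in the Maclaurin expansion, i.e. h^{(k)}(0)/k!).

f: a_k = 2, 2, 1, 1/3, 1/12, 1/60, …
g: a_k = 0, 6, 0, -4, 0, 4/5, …
h₀=f·g: eliminate ⇒ L₀, order ≤ 1·2.
h=∫₀ˣh₀: take L = L₀·Dx.
L = 5·Dx - 2·Dx^2 + Dx^3  (order 3).
h: a_k = 0, 0, 6, 4, -1/2, -6/5, …
ICs: h(0) = 0, h′(0) = 0, h′′(0) = 12.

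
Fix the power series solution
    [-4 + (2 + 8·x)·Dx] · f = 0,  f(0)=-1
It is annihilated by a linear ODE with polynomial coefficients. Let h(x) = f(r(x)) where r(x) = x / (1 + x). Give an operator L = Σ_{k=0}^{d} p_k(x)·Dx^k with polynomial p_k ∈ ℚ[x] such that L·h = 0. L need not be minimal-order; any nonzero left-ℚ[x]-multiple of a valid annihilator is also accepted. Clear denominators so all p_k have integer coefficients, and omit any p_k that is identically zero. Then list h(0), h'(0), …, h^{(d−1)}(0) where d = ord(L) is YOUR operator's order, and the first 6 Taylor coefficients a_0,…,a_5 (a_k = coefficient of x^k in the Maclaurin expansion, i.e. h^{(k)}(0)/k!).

L = -2 + (1 + 6·x + 5·x^2)·Dx  (order 1).
h: a_k = -1, -2, 4, -10, 30, -102, …
ICs: h(0) = -1.

f: a_k = -1, -2, 2, -4, 10, -28, …
Substitute x→r, Dx→(1/r')Dx; clear ⇒ L₀.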